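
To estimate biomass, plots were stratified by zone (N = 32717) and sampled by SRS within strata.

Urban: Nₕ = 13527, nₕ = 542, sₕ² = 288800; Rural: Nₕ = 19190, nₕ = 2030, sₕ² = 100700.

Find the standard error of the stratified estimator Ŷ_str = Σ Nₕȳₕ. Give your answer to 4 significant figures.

331600

Var(Ŷ_str) = Σₕ Nₕ²(1 − fₕ)sₕ²/nₕ.
Urban: 13527²·(1 − 542/13527)·288800/542 = 9.3592564 × 10^10.
Rural: 19190²·(1 − 2030/19190)·100700/2030 = 1.6335246 × 10^10.
Sum = 1.0992781 × 10^11.
SE = √(1.0992781 × 10^11) = 331600.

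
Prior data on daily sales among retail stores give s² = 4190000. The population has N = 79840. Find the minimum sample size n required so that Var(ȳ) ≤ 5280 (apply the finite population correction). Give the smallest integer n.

Without fpc, n₀ = s²/D = 4190000/5280 = 793.5606.
With fpc, (1 − n/N)·s²/n ≤ D requires n ≥ n₀/(1 + n₀/N) = 793.5606/(1 + 793.5606/79840) = 785.7507.
Rounding up, n = 786.

786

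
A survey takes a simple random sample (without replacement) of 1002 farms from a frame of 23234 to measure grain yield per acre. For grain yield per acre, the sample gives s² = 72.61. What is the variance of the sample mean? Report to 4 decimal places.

0.0693

Under SRS without replacement, Var(ȳ) = (1 − f)·s²/n with f = n/N = 1002/23234 = 0.04312645.
Var(ȳ) = (1 − 0.04312645)·72.61/1002 = 0.95687355·0.07246507 = 0.069339908.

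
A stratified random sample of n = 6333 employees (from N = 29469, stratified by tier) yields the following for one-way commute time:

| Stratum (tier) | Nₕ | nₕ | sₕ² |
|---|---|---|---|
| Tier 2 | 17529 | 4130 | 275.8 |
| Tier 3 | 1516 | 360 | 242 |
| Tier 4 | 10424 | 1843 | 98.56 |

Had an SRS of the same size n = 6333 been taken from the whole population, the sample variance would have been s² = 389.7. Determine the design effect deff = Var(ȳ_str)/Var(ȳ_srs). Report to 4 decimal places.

Var(ȳ_str) = Σ Wₕ²(1−fₕ)sₕ²/nₕ with Wₕ = Nₕ/29469:
  Tier 2: (17529/29469)²·(1−4130/17529)·275.8/4130 = 0.018061048
  Tier 3: (1516/29469)²·(1−360/1516)·242/360 = 0.0013565603
  Tier 4: (10424/29469)²·(1−1843/10424)·98.56/1843 = 0.0055082909
  → Var(ȳ_str) = 0.024925899.
Var(ȳ_srs) = (1 − 6333/29469)·389.7/6333 = 0.048310752.
deff = 0.024925899 / 0.048310752 = 0.5159.

0.5159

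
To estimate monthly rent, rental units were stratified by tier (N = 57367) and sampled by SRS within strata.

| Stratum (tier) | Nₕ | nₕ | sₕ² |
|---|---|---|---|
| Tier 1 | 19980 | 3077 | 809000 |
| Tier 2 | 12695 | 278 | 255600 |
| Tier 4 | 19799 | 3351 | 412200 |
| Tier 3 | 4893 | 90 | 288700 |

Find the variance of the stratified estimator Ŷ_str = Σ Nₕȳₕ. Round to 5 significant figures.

3.4917 × 10^11

Var(Ŷ_str) = Σₕ Nₕ²(1 − fₕ)sₕ²/nₕ.
Tier 1: 19980²·(1 − 3077/19980)·809000/3077 = 8.8793321 × 10^10.
Tier 2: 12695²·(1 − 278/12695)·255600/278 = 1.4493239 × 10^11.
Tier 4: 19799²·(1 − 3351/19799)·412200/3351 = 4.005806 × 10^10.
Tier 3: 4893²·(1 − 90/4893)·288700/90 = 7.5386239 × 10^10.
Sum = 3.4917001 × 10^11.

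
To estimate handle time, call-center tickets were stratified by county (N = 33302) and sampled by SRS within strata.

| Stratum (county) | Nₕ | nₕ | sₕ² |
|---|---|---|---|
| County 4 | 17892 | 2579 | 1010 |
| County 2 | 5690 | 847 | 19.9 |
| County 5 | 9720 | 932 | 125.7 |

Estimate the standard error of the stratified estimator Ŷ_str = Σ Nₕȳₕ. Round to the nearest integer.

10930

Var(Ŷ_str) = Σₕ Nₕ²(1 − fₕ)sₕ²/nₕ.
County 4: 17892²·(1 − 2579/17892)·1010/2579 = 1.072974 × 10^8.
County 2: 5690²·(1 − 847/5690)·19.9/847 = 647435.34.
County 5: 9720²·(1 − 932/9720)·125.7/932 = 1.1520615 × 10^7.
Sum = 1.1946545 × 10^8.
SE = √(1.1946545 × 10^8) = 10930.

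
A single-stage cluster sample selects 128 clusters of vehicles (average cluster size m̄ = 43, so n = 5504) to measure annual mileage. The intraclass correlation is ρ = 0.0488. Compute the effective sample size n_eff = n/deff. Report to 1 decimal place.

1804.8

deff = 1 + (43 − 1)·0.0488 = 1 + 2.0496 = 3.0496.
n_eff = 5504 / 3.0496 = 1804.8.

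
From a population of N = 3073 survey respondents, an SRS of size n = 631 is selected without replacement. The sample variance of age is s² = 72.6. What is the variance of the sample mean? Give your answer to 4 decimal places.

Under SRS without replacement, Var(ȳ) = (1 − f)·s²/n with f = n/N = 631/3073 = 0.20533680.
Var(ȳ) = (1 − 0.20533680)·72.6/631 = 0.79466320·0.11505547 = 0.091430345.

0.0914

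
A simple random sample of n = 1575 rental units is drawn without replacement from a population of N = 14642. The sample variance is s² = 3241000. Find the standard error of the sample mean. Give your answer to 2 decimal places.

Under SRS without replacement, Var(ȳ) = (1 − f)·s²/n with f = n/N = 1575/14642 = 0.10756727.
Var(ȳ) = (1 − 0.10756727)·3241000/1575 = 0.89243273·2057.7778 = 1836.4282.
SE(ȳ) = √(1836.4282) = 42.85.

42.85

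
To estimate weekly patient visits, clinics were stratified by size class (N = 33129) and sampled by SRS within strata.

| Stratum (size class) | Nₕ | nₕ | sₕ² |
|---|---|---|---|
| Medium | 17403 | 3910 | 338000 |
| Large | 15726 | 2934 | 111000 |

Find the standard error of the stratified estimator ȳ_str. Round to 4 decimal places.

Var(ȳ_str) = Σₕ Wₕ²(1 − fₕ)sₕ²/nₕ with Wₕ = Nₕ/N, N = 33129.
Medium: Wₕ = 0.52531015; term = 0.52531015²·(1 − 0.22467391)·338000/3910 = 18.495068.
Large: Wₕ = 0.47468985; term = 0.47468985²·(1 − 0.18657001)·111000/2934 = 6.934305.
Sum = 25.429373.
SE = √(25.429373) = 5.0428.

5.0428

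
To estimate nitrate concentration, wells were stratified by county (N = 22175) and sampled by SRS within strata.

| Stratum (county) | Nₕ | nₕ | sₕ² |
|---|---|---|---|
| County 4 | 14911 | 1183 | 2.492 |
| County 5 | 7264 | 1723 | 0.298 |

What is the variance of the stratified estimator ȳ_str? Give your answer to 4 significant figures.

8.911 × 10^-4

Var(ȳ_str) = Σₕ Wₕ²(1 − fₕ)sₕ²/nₕ with Wₕ = Nₕ/N, N = 22175.
County 4: Wₕ = 0.67242390; term = 0.67242390²·(1 − 0.07933740)·2.492/1183 = 8.7690001 × 10^-4.
County 5: Wₕ = 0.32757610; term = 0.32757610²·(1 − 0.23719714)·0.298/1723 = 1.4156885 × 10^-5.
Sum = 8.910569 × 10^-4.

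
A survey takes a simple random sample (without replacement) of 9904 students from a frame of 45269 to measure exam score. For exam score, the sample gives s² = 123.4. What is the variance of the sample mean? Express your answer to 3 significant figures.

0.00973

Under SRS without replacement, Var(ȳ) = (1 − f)·s²/n with f = n/N = 9904/45269 = 0.21878106.
Var(ȳ) = (1 − 0.21878106)·123.4/9904 = 0.78121894·0.012459612 = 0.009733685.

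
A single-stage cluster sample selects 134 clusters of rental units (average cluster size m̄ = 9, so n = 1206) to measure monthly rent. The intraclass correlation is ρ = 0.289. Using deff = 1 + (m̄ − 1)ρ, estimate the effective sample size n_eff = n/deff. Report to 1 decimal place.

deff = 1 + (9 − 1)·0.289 = 1 + 2.312 = 3.312.
n_eff = 1206 / 3.312 = 364.1.

364.1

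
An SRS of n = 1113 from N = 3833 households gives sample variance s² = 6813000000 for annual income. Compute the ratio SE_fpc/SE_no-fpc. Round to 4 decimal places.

f = n/N = 1113/3833 = 0.29037308.
SE_no-fpc = √(s²/n) = 2474.1249; SE_fpc = √((1−f)s²/n) = 2084.1869.
Ratio = √(1−f) = 0.84239357.

0.8424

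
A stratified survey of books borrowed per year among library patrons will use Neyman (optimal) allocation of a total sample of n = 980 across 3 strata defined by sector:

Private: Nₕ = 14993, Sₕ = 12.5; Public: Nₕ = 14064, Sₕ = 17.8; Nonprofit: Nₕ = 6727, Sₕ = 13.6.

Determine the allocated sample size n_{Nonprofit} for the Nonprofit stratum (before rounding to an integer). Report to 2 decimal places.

Neyman allocation: nₕ = n·NₕSₕ / Σⱼ NⱼSⱼ.
Σ NⱼSⱼ = 14993·12.5 + 14064·17.8 + 6727·13.6 = 529238.9.
n_{Nonprofit} = 980·6727·13.6 / 529238.9 = 169.41.

169.41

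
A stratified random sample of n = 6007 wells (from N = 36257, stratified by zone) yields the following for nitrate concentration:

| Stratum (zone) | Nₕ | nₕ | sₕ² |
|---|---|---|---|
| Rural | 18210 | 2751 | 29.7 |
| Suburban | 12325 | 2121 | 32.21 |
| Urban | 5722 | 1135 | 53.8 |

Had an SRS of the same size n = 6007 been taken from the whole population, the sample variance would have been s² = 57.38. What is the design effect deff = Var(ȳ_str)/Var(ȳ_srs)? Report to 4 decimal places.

Var(ȳ_str) = Σ Wₕ²(1−fₕ)sₕ²/nₕ with Wₕ = Nₕ/36257:
  Rural: (18210/36257)²·(1−2751/18210)·29.7/2751 = 0.0023119235
  Suburban: (12325/36257)²·(1−2121/12325)·32.21/2121 = 0.0014528598
  Urban: (5722/36257)²·(1−1135/5722)·53.8/1135 = 9.464099 × 10^-4
  → Var(ȳ_str) = 0.0047111932.
Var(ȳ_srs) = (1 − 6007/36257)·57.38/6007 = 0.0079695982.
deff = 0.0047111932 / 0.0079695982 = 0.5911.

0.5911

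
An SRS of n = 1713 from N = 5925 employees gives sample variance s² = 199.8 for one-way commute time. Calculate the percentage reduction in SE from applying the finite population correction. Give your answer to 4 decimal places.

f = n/N = 1713/5925 = 0.28911392.
SE_no-fpc = √(s²/n) = 0.3415223; SE_fpc = √((1−f)s²/n) = 0.28795131.
Ratio = √(1−f) = 0.84314060. Reduction = 100·(1 − 0.84314060) = 15.6859%.

15.6859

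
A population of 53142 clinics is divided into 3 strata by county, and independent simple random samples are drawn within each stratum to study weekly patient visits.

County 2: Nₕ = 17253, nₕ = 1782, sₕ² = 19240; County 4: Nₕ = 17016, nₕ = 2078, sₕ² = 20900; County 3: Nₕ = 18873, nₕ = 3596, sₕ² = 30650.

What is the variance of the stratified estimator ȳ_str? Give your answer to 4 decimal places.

2.7959

Var(ȳ_str) = Σₕ Wₕ²(1 − fₕ)sₕ²/nₕ with Wₕ = Nₕ/N, N = 53142.
County 2: Wₕ = 0.32465846; term = 0.32465846²·(1 − 0.10328638)·19240/1782 = 1.0204802.
County 4: Wₕ = 0.32019871; term = 0.32019871²·(1 − 0.12212036)·20900/2078 = 0.90526324.
County 3: Wₕ = 0.35514282; term = 0.35514282²·(1 − 0.19053675)·30650/3596 = 0.87018987.
Sum = 2.7959333.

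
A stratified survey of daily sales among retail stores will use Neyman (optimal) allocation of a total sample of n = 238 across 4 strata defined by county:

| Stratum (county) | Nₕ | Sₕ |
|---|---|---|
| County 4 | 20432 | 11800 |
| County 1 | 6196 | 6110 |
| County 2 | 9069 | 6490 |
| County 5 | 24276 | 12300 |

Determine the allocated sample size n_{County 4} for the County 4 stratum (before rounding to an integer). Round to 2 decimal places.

90.16

Neyman allocation: nₕ = n·NₕSₕ / Σⱼ NⱼSⱼ.
Σ NⱼSⱼ = 20432·11800 + 6196·6110 + 9069·6490 + 24276·12300 = 6.3640777 × 10^8.
n_{County 4} = 238·20432·11800 / (6.3640777 × 10^8) = 90.16.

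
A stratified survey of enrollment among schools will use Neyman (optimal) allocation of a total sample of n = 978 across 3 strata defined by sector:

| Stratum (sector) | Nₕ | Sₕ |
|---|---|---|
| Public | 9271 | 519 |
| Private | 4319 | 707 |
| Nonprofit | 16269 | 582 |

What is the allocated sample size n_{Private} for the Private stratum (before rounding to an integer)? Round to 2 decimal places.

172.29

Neyman allocation: nₕ = n·NₕSₕ / Σⱼ NⱼSⱼ.
Σ NⱼSⱼ = 9271·519 + 4319·707 + 16269·582 = 1.733374 × 10^7.
n_{Private} = 978·4319·707 / (1.733374 × 10^7) = 172.29.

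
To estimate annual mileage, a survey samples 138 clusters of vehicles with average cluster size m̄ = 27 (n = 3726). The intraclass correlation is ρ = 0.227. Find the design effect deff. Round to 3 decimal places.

6.902

deff = 1 + (27 − 1)·0.227 = 1 + 5.902 = 6.902.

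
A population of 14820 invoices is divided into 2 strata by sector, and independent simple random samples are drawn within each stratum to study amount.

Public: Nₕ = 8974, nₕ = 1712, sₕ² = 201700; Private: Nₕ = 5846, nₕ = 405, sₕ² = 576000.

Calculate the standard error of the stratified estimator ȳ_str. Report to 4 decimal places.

Var(ȳ_str) = Σₕ Wₕ²(1 − fₕ)sₕ²/nₕ with Wₕ = Nₕ/N, N = 14820.
Public: Wₕ = 0.60553306; term = 0.60553306²·(1 − 0.19077335)·201700/1712 = 34.958118.
Private: Wₕ = 0.39446694; term = 0.39446694²·(1 − 0.06927814)·576000/405 = 205.97219.
Sum = 240.93031.
SE = √(240.93031) = 15.5219.

15.5219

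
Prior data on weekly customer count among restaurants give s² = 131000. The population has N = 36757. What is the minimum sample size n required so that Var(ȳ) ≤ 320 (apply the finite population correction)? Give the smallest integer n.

405

Without fpc, n₀ = s²/D = 131000/320 = 409.3750.
With fpc, (1 − n/N)·s²/n ≤ D requires n ≥ n₀/(1 + n₀/N) = 409.3750/(1 + 409.3750/36757) = 404.8659.
Rounding up, n = 405.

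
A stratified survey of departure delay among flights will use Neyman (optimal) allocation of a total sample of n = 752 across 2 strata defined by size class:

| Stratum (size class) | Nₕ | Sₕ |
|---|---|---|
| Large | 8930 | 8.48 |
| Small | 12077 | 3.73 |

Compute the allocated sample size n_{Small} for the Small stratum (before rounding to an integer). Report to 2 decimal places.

280.49

Neyman allocation: nₕ = n·NₕSₕ / Σⱼ NⱼSⱼ.
Σ NⱼSⱼ = 8930·8.48 + 12077·3.73 = 120773.61.
n_{Small} = 752·12077·3.73 / 120773.61 = 280.49.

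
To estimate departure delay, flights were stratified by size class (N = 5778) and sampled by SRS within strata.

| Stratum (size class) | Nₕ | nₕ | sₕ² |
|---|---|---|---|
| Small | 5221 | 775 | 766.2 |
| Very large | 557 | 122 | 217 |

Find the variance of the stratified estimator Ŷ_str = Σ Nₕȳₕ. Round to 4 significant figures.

2.338 × 10^7

Var(Ŷ_str) = Σₕ Nₕ²(1 − fₕ)sₕ²/nₕ.
Small: 5221²·(1 − 775/5221)·766.2/775 = 2.2948991 × 10^7.
Very large: 557²·(1 − 122/557)·217/122 = 430967.34.
Sum = 2.3379958 × 10^7.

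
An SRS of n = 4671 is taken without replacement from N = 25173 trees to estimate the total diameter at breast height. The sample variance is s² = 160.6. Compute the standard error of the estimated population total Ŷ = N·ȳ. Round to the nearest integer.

Var(Ŷ) = N²·Var(ȳ) = N²·(1 − n/N)·s²/n.
f = 4671/25173 = 0.18555595; Var(ȳ) = 0.81444405·160.6/4671 = 0.028002508.
Var(Ŷ) = 25173² · 0.028002508 = 1.7744627 × 10^7.
SE(Ŷ) = √(1.7744627 × 10^7) = 4212.

4212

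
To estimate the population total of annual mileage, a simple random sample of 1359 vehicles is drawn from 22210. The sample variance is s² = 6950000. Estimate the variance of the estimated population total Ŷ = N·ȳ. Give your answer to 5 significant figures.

Var(Ŷ) = N²·Var(ȳ) = N²·(1 − n/N)·s²/n.
f = 1359/22210 = 0.06118865; Var(ȳ) = 0.93881135·6950000/1359 = 4801.1323.
Var(Ŷ) = 22210² · 4801.1323 = 2.3683222 × 10^12.

2.3683 × 10^12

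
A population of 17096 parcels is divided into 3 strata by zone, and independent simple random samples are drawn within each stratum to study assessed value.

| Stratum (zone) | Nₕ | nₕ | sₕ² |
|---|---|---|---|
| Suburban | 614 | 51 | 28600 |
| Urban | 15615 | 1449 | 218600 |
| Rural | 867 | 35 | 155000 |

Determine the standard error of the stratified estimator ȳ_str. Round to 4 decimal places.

Var(ȳ_str) = Σₕ Wₕ²(1 − fₕ)sₕ²/nₕ with Wₕ = Nₕ/N, N = 17096.
Suburban: Wₕ = 0.03591483; term = 0.03591483²·(1 − 0.08306189)·28600/51 = 0.66325969.
Urban: Wₕ = 0.91337155; term = 0.91337155²·(1 − 0.09279539)·218600/1449 = 114.17788.
Rural: Wₕ = 0.05071362; term = 0.05071362²·(1 − 0.04036909)·155000/35 = 10.929922.
Sum = 125.77106.
SE = √(125.77106) = 11.2148.

11.2148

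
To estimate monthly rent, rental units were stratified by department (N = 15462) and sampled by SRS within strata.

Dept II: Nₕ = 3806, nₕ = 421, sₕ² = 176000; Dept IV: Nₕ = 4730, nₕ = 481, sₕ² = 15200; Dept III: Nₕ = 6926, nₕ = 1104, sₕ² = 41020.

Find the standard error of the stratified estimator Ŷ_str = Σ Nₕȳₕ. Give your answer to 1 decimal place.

Var(Ŷ_str) = Σₕ Nₕ²(1 − fₕ)sₕ²/nₕ.
Dept II: 3806²·(1 − 421/3806)·176000/421 = 5.3858968 × 10^9.
Dept IV: 4730²·(1 − 481/4730)·15200/481 = 6.3510625 × 10^8.
Dept III: 6926²·(1 − 1104/6926)·41020/1104 = 1.4982396 × 10^9.
Sum = 7.5192427 × 10^9.
SE = √(7.5192427 × 10^9) = 86713.6.

86713.6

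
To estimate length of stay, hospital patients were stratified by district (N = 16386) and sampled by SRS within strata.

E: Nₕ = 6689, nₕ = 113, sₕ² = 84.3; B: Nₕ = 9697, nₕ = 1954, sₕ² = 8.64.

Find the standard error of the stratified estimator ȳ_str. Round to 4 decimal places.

0.3514

Var(ȳ_str) = Σₕ Wₕ²(1 − fₕ)sₕ²/nₕ with Wₕ = Nₕ/N, N = 16386.
E: Wₕ = 0.40821433; term = 0.40821433²·(1 − 0.01689341)·84.3/113 = 0.12221548.
B: Wₕ = 0.59178567; term = 0.59178567²·(1 − 0.20150562)·8.64/1954 = 0.0012364881.
Sum = 0.12345197.
SE = √(0.12345197) = 0.3514.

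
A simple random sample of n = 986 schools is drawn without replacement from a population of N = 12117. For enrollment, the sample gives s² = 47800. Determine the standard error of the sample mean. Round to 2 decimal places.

Under SRS without replacement, Var(ȳ) = (1 − f)·s²/n with f = n/N = 986/12117 = 0.08137328.
Var(ȳ) = (1 − 0.08137328)·47800/986 = 0.91862672·48.478702 = 44.533831.
SE(ȳ) = √(44.533831) = 6.67.

6.67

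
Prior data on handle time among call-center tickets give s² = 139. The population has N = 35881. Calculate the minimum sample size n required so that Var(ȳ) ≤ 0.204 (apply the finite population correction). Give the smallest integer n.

669

Without fpc, n₀ = s²/D = 139/0.204 = 681.3725.
With fpc, (1 − n/N)·s²/n ≤ D requires n ≥ n₀/(1 + n₀/N) = 681.3725/(1 + 681.3725/35881) = 668.6745.
Rounding up, n = 669.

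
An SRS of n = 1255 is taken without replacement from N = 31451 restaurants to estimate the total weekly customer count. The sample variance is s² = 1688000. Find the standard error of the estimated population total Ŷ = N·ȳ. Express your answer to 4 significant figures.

1.130 × 10^6

Var(Ŷ) = N²·Var(ȳ) = N²·(1 − n/N)·s²/n.
f = 1255/31451 = 0.03990334; Var(ȳ) = 0.96009666·1688000/1255 = 1291.3491.
Var(Ŷ) = 31451² · 1291.3491 = 1.2773579 × 10^12.
SE(Ŷ) = √(1.2773579 × 10^12) = 1.130 × 10^6.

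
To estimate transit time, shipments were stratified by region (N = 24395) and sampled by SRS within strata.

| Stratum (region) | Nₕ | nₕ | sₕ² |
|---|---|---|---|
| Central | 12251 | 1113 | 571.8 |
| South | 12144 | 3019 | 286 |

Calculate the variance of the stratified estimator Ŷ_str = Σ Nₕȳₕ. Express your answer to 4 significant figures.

Var(Ŷ_str) = Σₕ Nₕ²(1 − fₕ)sₕ²/nₕ.
Central: 12251²·(1 − 1113/12251)·571.8/1113 = 7.0101569 × 10^7.
South: 12144²·(1 − 3019/12144)·286/3019 = 1.0497782 × 10^7.
Sum = 8.0599351 × 10^7.

8.060 × 10^7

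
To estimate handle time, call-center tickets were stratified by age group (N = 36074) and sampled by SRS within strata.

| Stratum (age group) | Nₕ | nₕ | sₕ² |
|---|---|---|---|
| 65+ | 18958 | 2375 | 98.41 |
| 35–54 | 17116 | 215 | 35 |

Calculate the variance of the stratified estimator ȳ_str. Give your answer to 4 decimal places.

Var(ȳ_str) = Σₕ Wₕ²(1 − fₕ)sₕ²/nₕ with Wₕ = Nₕ/N, N = 36074.
65+: Wₕ = 0.52553085; term = 0.52553085²·(1 − 0.12527693)·98.41/2375 = 0.010010197.
35–54: Wₕ = 0.47446915; term = 0.47446915²·(1 − 0.01256135)·35/215 = 0.036187257.
Sum = 0.046197454.

0.0462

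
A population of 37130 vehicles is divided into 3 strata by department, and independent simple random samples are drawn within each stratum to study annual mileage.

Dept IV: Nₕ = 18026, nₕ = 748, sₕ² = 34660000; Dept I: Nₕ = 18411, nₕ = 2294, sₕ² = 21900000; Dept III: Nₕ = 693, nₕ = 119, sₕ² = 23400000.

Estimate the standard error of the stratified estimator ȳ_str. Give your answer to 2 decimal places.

Var(ȳ_str) = Σₕ Wₕ²(1 − fₕ)sₕ²/nₕ with Wₕ = Nₕ/N, N = 37130.
Dept IV: Wₕ = 0.48548344; term = 0.48548344²·(1 − 0.04149562)·34660000/748 = 10468.149.
Dept I: Wₕ = 0.49585241; term = 0.49585241²·(1 − 0.12459942)·21900000/2294 = 2054.7661.
Dept III: Wₕ = 0.01866415; term = 0.01866415²·(1 − 0.17171717)·23400000/119 = 56.736707.
Sum = 12579.652.
SE = √(12579.652) = 112.16.

112.16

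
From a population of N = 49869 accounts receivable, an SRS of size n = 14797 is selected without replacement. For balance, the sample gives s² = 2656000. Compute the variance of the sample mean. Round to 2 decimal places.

126.24

Under SRS without replacement, Var(ȳ) = (1 − f)·s²/n with f = n/N = 14797/49869 = 0.29671740.
Var(ȳ) = (1 − 0.29671740)·2656000/14797 = 0.70328260·179.49584 = 126.2363.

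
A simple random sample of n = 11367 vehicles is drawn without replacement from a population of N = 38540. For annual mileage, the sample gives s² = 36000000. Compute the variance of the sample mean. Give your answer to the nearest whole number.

Under SRS without replacement, Var(ȳ) = (1 − f)·s²/n with f = n/N = 11367/38540 = 0.29494032.
Var(ȳ) = (1 − 0.29494032)·36000000/11367 = 0.70505968·3167.0625 = 2232.9681.

2233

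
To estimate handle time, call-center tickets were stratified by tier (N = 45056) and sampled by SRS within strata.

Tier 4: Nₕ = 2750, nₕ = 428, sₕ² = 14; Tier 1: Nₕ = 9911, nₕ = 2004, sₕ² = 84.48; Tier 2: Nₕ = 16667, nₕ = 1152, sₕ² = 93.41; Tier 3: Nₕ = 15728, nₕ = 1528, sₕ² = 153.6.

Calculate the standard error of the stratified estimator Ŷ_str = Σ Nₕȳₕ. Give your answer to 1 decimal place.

6850.6

Var(Ŷ_str) = Σₕ Nₕ²(1 − fₕ)sₕ²/nₕ.
Tier 4: 2750²·(1 − 428/2750)·14/428 = 208871.5.
Tier 1: 9911²·(1 − 2004/9911)·84.48/2004 = 3.3035844 × 10^6.
Tier 2: 16667²·(1 − 1152/16667)·93.41/1152 = 2.0967667 × 10^7.
Tier 3: 15728²·(1 − 1528/15728)·153.6/1528 = 2.2450691 × 10^7.
Sum = 4.6930814 × 10^7.
SE = √(4.6930814 × 10^7) = 6850.6.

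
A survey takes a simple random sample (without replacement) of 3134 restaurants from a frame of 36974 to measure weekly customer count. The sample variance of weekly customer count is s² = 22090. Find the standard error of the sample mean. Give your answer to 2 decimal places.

Under SRS without replacement, Var(ȳ) = (1 − f)·s²/n with f = n/N = 3134/36974 = 0.08476227.
Var(ȳ) = (1 − 0.08476227)·22090/3134 = 0.91523773·7.0485003 = 6.4510535.
SE(ȳ) = √(6.4510535) = 2.54.

2.54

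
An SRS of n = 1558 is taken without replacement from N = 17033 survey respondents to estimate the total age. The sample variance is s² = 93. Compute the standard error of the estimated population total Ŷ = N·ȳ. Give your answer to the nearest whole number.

3967

Var(Ŷ) = N²·Var(ȳ) = N²·(1 − n/N)·s²/n.
f = 1558/17033 = 0.09146950; Var(ȳ) = 0.90853050·93/1558 = 0.054231923.
Var(Ŷ) = 17033² · 0.054231923 = 1.5733933 × 10^7.
SE(Ŷ) = √(1.5733933 × 10^7) = 3967.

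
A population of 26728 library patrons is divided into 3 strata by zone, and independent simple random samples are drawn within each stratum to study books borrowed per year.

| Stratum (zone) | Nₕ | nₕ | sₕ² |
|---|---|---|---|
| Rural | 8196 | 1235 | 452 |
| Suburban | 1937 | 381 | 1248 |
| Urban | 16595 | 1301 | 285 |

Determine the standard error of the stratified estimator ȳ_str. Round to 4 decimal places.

Var(ȳ_str) = Σₕ Wₕ²(1 − fₕ)sₕ²/nₕ with Wₕ = Nₕ/N, N = 26728.
Rural: Wₕ = 0.30664472; term = 0.30664472²·(1 − 0.15068326)·452/1235 = 0.029228877.
Suburban: Wₕ = 0.07247082; term = 0.07247082²·(1 − 0.19669592)·1248/381 = 0.013819614.
Urban: Wₕ = 0.62088447; term = 0.62088447²·(1 − 0.07839711)·285/1301 = 0.077827482.
Sum = 0.12087597.
SE = √(0.12087597) = 0.3477.

0.3477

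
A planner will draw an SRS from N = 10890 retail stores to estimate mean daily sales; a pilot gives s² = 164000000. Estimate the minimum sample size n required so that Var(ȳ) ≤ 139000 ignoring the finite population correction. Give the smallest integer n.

1180

Without fpc, n₀ = s²/D = 164000000/139000 = 1179.8561.
Rounding up, n = 1180.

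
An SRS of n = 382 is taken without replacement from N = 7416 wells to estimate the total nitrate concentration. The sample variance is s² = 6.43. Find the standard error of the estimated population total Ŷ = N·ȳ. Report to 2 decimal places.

Var(Ŷ) = N²·Var(ȳ) = N²·(1 − n/N)·s²/n.
f = 382/7416 = 0.05151025; Var(ȳ) = 0.94848975·6.43/382 = 0.015965417.
Var(Ŷ) = 7416² · 0.015965417 = 878050.93.
SE(Ŷ) = √(878050.93) = 937.04.

937.04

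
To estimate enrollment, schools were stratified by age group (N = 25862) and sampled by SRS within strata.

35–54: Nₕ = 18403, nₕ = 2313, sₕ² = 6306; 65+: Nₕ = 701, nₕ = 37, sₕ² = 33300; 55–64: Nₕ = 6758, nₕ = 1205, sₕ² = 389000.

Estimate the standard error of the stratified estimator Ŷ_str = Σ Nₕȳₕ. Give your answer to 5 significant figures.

115500

Var(Ŷ_str) = Σₕ Nₕ²(1 − fₕ)sₕ²/nₕ.
35–54: 18403²·(1 − 2313/18403)·6306/2313 = 8.0727779 × 10^8.
65+: 701²·(1 − 37/701)·33300/37 = 4.189176 × 10^8.
55–64: 6758²·(1 − 1205/6758)·389000/1205 = 1.2114581 × 10^10.
Sum = 1.3340776 × 10^10.
SE = √(1.3340776 × 10^10) = 115500.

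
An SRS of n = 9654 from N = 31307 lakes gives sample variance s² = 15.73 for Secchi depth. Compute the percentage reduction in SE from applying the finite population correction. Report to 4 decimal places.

16.8354

f = n/N = 9654/31307 = 0.30836554.
SE_no-fpc = √(s²/n) = 0.040365535; SE_fpc = √((1−f)s²/n) = 0.033569821.
Ratio = √(1−f) = 0.83164563. Reduction = 100·(1 − 0.83164563) = 16.8354%.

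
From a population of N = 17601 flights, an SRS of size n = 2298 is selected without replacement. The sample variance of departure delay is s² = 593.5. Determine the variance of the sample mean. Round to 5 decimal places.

Under SRS without replacement, Var(ȳ) = (1 − f)·s²/n with f = n/N = 2298/17601 = 0.13056076.
Var(ȳ) = (1 − 0.13056076)·593.5/2298 = 0.86943924·0.25826806 = 0.22454838.

0.22455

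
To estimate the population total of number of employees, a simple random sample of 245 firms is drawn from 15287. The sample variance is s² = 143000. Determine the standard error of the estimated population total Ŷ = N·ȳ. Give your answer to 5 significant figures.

Var(Ŷ) = N²·Var(ȳ) = N²·(1 − n/N)·s²/n.
f = 245/15287 = 0.01602669; Var(ȳ) = 0.98397331·143000/245 = 574.31912.
Var(Ŷ) = 15287² · 574.31912 = 1.34214 × 10^11.
SE(Ŷ) = √(1.34214 × 10^11) = 366350.

366350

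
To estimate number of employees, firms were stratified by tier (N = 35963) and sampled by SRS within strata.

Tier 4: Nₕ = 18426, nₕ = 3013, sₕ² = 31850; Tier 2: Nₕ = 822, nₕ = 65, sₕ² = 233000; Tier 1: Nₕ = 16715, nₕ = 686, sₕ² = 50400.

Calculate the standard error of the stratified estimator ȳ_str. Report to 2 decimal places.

Var(ȳ_str) = Σₕ Wₕ²(1 − fₕ)sₕ²/nₕ with Wₕ = Nₕ/N, N = 35963.
Tier 4: Wₕ = 0.51235993; term = 0.51235993²·(1 − 0.16351894)·31850/3013 = 2.3212222.
Tier 2: Wₕ = 0.02285683; term = 0.02285683²·(1 − 0.07907543)·233000/65 = 1.7246399.
Tier 1: Wₕ = 0.46478325; term = 0.46478325²·(1 − 0.04104098)·50400/686 = 15.219746.
Sum = 19.265608.
SE = √(19.265608) = 4.39.

4.39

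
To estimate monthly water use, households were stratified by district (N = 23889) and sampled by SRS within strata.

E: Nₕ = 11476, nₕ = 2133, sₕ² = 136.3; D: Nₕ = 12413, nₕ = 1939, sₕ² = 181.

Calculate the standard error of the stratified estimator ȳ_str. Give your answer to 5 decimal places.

Var(ȳ_str) = Σₕ Wₕ²(1 − fₕ)sₕ²/nₕ with Wₕ = Nₕ/N, N = 23889.
E: Wₕ = 0.48038846; term = 0.48038846²·(1 − 0.18586616)·136.3/2133 = 0.012005657.
D: Wₕ = 0.51961154; term = 0.51961154²·(1 − 0.15620720)·181/1939 = 0.021266408.
Sum = 0.033272065.
SE = √(0.033272065) = 0.18241.

0.18241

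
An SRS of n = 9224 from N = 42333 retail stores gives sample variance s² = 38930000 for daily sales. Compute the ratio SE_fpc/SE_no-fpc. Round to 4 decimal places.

f = n/N = 9224/42333 = 0.21789148.
SE_no-fpc = √(s²/n) = 64.965466; SE_fpc = √((1−f)s²/n) = 57.453443.
Ratio = √(1−f) = 0.88436900.

0.8844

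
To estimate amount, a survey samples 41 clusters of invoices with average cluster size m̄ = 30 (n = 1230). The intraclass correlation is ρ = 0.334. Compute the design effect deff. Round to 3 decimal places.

deff = 1 + (30 − 1)·0.334 = 1 + 9.686 = 10.686.

10.686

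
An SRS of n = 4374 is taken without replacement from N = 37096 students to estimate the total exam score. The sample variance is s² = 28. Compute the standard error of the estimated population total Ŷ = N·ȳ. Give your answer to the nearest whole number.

2788

Var(Ŷ) = N²·Var(ȳ) = N²·(1 − n/N)·s²/n.
f = 4374/37096 = 0.11791029; Var(ȳ) = 0.88208971·28/4374 = 0.0056466648.
Var(Ŷ) = 37096² · 0.0056466648 = 7.7704501 × 10^6.
SE(Ŷ) = √(7.7704501 × 10^6) = 2788.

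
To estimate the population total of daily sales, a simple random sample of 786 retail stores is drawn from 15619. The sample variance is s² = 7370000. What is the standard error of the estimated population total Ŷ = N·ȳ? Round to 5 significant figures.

1.4739 × 10^6

Var(Ŷ) = N²·Var(ȳ) = N²·(1 − n/N)·s²/n.
f = 786/15619 = 0.05032332; Var(ȳ) = 0.94967668·7370000/786 = 8904.7291.
Var(Ŷ) = 15619² · 8904.7291 = 2.1723368 × 10^12.
SE(Ŷ) = √(2.1723368 × 10^12) = 1.4739 × 10^6.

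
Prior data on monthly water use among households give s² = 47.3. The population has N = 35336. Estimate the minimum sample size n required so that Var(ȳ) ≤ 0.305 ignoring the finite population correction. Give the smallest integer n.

156

Without fpc, n₀ = s²/D = 47.3/0.305 = 155.0820.
Rounding up, n = 156.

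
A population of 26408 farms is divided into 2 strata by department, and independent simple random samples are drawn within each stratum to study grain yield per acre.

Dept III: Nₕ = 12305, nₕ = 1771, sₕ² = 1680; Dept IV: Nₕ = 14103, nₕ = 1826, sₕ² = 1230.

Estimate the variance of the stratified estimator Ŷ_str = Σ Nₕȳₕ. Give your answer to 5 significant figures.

Var(Ŷ_str) = Σₕ Nₕ²(1 − fₕ)sₕ²/nₕ.
Dept III: 12305²·(1 − 1771/12305)·1680/1771 = 1.2296051 × 10^8.
Dept IV: 14103²·(1 − 1826/14103)·1230/1826 = 1.1662942 × 10^8.
Sum = 2.3958993 × 10^8.

2.3959 × 10^8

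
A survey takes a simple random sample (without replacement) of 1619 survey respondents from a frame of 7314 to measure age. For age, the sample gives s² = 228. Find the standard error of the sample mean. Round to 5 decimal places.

Under SRS without replacement, Var(ȳ) = (1 − f)·s²/n with f = n/N = 1619/7314 = 0.22135630.
Var(ȳ) = (1 − 0.22135630)·228/1619 = 0.77864370·0.14082767 = 0.10965458.
SE(ȳ) = √(0.10965458) = 0.33114.

0.33114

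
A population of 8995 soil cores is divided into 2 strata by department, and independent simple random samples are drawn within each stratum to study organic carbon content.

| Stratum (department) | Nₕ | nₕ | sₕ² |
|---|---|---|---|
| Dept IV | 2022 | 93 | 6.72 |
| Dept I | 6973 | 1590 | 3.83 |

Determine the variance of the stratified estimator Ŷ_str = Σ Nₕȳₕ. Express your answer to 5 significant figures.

Var(Ŷ_str) = Σₕ Nₕ²(1 − fₕ)sₕ²/nₕ.
Dept IV: 2022²·(1 − 93/2022)·6.72/93 = 281838.1.
Dept I: 6973²·(1 − 1590/6973)·3.83/1590 = 90416.084.
Sum = 372254.18.

372250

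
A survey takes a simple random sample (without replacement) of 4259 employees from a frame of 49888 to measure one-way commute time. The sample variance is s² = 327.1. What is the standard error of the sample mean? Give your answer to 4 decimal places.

Under SRS without replacement, Var(ȳ) = (1 − f)·s²/n with f = n/N = 4259/49888 = 0.08537123.
Var(ȳ) = (1 − 0.08537123)·327.1/4259 = 0.91462877·0.076802066 = 0.070245379.
SE(ȳ) = √(0.070245379) = 0.2650.

0.2650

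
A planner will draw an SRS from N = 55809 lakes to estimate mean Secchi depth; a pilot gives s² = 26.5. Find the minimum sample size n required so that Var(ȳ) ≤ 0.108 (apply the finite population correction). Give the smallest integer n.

245

Without fpc, n₀ = s²/D = 26.5/0.108 = 245.3704.
With fpc, (1 − n/N)·s²/n ≤ D requires n ≥ n₀/(1 + n₀/N) = 245.3704/(1 + 245.3704/55809) = 244.2963.
Rounding up, n = 245.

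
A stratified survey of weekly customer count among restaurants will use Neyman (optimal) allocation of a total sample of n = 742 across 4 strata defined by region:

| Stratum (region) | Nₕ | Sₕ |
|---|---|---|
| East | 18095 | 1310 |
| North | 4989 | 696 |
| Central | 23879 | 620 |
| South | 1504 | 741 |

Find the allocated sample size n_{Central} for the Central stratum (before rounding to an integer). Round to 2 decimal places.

Neyman allocation: nₕ = n·NₕSₕ / Σⱼ NⱼSⱼ.
Σ NⱼSⱼ = 18095·1310 + 4989·696 + 23879·620 + 1504·741 = 4.3096238 × 10^7.
n_{Central} = 742·23879·620 / (4.3096238 × 10^7) = 254.90.

254.90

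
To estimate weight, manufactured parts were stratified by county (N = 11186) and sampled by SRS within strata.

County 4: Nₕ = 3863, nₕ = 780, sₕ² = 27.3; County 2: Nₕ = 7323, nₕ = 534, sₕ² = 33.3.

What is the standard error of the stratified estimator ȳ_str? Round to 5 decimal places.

0.16766

Var(ȳ_str) = Σₕ Wₕ²(1 − fₕ)sₕ²/nₕ with Wₕ = Nₕ/N, N = 11186.
County 4: Wₕ = 0.34534239; term = 0.34534239²·(1 − 0.20191561)·27.3/780 = 0.0033313223.
County 2: Wₕ = 0.65465761; term = 0.65465761²·(1 − 0.07292093)·33.3/534 = 0.02477697.
Sum = 0.028108292.
SE = √(0.028108292) = 0.16766.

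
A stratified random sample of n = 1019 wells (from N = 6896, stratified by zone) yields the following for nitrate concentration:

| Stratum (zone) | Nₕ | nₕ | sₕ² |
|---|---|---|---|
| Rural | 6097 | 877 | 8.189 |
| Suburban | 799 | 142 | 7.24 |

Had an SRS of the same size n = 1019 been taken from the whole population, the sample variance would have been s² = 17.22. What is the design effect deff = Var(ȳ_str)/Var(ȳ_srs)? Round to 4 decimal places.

Var(ȳ_str) = Σ Wₕ²(1−fₕ)sₕ²/nₕ with Wₕ = Nₕ/6896:
  Rural: (6097/6896)²·(1−877/6097)·8.189/877 = 0.0062491863
  Suburban: (799/6896)²·(1−142/799)·7.24/142 = 5.6281785 × 10^-4
  → Var(ȳ_str) = 0.0068120042.
Var(ȳ_srs) = (1 − 1019/6896)·17.22/1019 = 0.014401821.
deff = 0.0068120042 / 0.014401821 = 0.4730.

0.4730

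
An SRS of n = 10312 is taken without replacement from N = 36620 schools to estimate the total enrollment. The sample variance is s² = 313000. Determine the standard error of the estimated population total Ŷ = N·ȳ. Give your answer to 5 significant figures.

171000

Var(Ŷ) = N²·Var(ȳ) = N²·(1 − n/N)·s²/n.
f = 10312/36620 = 0.28159476; Var(ȳ) = 0.71840524·313000/10312 = 21.805745.
Var(Ŷ) = 36620² · 21.805745 = 2.9242036 × 10^10.
SE(Ŷ) = √(2.9242036 × 10^10) = 171000.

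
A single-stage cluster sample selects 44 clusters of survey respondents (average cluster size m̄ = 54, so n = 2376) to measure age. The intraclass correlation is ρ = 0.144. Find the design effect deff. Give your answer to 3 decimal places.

deff = 1 + (54 − 1)·0.144 = 1 + 7.632 = 8.632.

8.632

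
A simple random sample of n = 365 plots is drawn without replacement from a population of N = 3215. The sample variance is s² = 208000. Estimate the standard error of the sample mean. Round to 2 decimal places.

Under SRS without replacement, Var(ȳ) = (1 − f)·s²/n with f = n/N = 365/3215 = 0.11353033.
Var(ȳ) = (1 − 0.11353033)·208000/365 = 0.88646967·569.86301 = 505.16628.
SE(ȳ) = √(505.16628) = 22.48.

22.48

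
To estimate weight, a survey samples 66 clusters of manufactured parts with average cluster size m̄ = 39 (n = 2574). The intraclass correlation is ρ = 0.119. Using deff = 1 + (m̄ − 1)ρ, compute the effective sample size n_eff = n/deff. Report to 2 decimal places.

466.14

deff = 1 + (39 − 1)·0.119 = 1 + 4.522 = 5.522.
n_eff = 2574 / 5.522 = 466.14.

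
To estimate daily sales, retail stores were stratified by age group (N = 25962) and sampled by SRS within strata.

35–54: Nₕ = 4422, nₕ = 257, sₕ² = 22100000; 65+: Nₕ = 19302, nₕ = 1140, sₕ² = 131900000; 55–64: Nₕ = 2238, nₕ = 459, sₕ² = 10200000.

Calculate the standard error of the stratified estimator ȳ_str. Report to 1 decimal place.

Var(ȳ_str) = Σₕ Wₕ²(1 − fₕ)sₕ²/nₕ with Wₕ = Nₕ/N, N = 25962.
35–54: Wₕ = 0.17032586; term = 0.17032586²·(1 − 0.05811850)·22100000/257 = 2349.7226.
65+: Wₕ = 0.74347123; term = 0.74347123²·(1 − 0.05906124)·131900000/1140 = 60176.876.
55–64: Wₕ = 0.08620291; term = 0.08620291²·(1 − 0.20509383)·10200000/459 = 131.26448.
Sum = 62657.863.
SE = √(62657.863) = 250.3.

250.3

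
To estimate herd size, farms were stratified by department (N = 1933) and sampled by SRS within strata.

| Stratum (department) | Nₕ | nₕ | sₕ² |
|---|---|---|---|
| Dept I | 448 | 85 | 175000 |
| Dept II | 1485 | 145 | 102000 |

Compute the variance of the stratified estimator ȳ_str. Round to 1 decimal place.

Var(ȳ_str) = Σₕ Wₕ²(1 − fₕ)sₕ²/nₕ with Wₕ = Nₕ/N, N = 1933.
Dept I: Wₕ = 0.23176410; term = 0.23176410²·(1 − 0.18973214)·175000/85 = 89.606611.
Dept II: Wₕ = 0.76823590; term = 0.76823590²·(1 − 0.09764310)·102000/145 = 374.62755.
Sum = 464.23416.

464.2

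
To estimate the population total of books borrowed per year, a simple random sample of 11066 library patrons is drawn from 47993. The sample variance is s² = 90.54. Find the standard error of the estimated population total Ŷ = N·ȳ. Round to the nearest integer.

3808

Var(Ŷ) = N²·Var(ȳ) = N²·(1 − n/N)·s²/n.
f = 11066/47993 = 0.23057529; Var(ȳ) = 0.76942471·90.54/11066 = 0.0062952931.
Var(Ŷ) = 47993² · 0.0062952931 = 1.4500125 × 10^7.
SE(Ŷ) = √(1.4500125 × 10^7) = 3808.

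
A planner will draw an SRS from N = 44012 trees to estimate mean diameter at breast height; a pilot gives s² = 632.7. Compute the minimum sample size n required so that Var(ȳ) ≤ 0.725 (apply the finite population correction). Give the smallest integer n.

Without fpc, n₀ = s²/D = 632.7/0.725 = 872.6897.
With fpc, (1 − n/N)·s²/n ≤ D requires n ≥ n₀/(1 + n₀/N) = 872.6897/(1 + 872.6897/44012) = 855.7221.
Rounding up, n = 856.

856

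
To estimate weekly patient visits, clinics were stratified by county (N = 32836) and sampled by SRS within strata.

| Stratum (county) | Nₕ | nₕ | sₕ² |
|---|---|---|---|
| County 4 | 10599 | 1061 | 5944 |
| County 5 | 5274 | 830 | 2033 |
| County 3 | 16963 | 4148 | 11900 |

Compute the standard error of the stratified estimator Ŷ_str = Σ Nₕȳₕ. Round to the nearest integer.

35318

Var(Ŷ_str) = Σₕ Nₕ²(1 − fₕ)sₕ²/nₕ.
County 4: 10599²·(1 − 1061/10599)·5944/1061 = 5.6635094 × 10^8.
County 5: 5274²·(1 − 830/5274)·2033/830 = 5.7408138 × 10^7.
County 3: 16963²·(1 − 4148/16963)·11900/4148 = 6.2363357 × 10^8.
Sum = 1.2473926 × 10^9.
SE = √(1.2473926 × 10^9) = 35318.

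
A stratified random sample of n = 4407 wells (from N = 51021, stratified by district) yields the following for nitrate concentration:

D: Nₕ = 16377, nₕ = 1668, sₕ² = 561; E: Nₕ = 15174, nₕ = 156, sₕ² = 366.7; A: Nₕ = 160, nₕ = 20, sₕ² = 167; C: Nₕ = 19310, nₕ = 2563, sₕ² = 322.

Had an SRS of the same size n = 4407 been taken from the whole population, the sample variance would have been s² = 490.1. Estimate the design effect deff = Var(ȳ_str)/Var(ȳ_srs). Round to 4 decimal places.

2.4859

Var(ȳ_str) = Σ Wₕ²(1−fₕ)sₕ²/nₕ with Wₕ = Nₕ/51021:
  D: (16377/51021)²·(1−1668/16377)·561/1668 = 0.031123353
  E: (15174/51021)²·(1−156/15174)·366.7/156 = 0.20577877
  A: (160/51021)²·(1−20/160)·167/20 = 7.1851619 × 10^-5
  C: (19310/51021)²·(1−2563/19310)·322/2563 = 0.01560733
  → Var(ȳ_str) = 0.2525813.
Var(ȳ_srs) = (1 − 4407/51021)·490.1/4407 = 0.10160359.
deff = 0.2525813 / 0.10160359 = 2.4859.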